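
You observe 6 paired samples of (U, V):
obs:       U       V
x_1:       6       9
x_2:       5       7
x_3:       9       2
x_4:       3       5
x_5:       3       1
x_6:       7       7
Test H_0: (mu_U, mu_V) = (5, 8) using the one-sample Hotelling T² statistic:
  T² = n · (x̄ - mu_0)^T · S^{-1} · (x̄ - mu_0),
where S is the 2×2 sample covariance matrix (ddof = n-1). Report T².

Step 1 — sample mean vector:
  mean(U) = (6 + 5 + 9 + 3 + 3 + 7) / 6 = 33/6 = 5.5
  mean(V) = (9 + 7 + 2 + 5 + 1 + 7) / 6 = 31/6 = 5.1667
  x̄ = (5.5, 5.1667),  deviation x̄ - mu_0 = (5.5, 5.1667) - (5, 8) = (0.5, -2.8333).

Step 2 — sample covariance matrix, S[i,j] = (1/(n-1)) · Σ_k (x_{k,i} - mean_i) · (x_{k,j} - mean_j), divisor n-1 = 5:
  S[U,U] = ((0.5)·(0.5) + (-0.5)·(-0.5) + (3.5)·(3.5) + (-2.5)·(-2.5) + (-2.5)·(-2.5) + (1.5)·(1.5)) / 5 = 27.5/5 = 5.5
  S[U,V] = ((0.5)·(3.8333) + (-0.5)·(1.8333) + (3.5)·(-3.1667) + (-2.5)·(-0.1667) + (-2.5)·(-4.1667) + (1.5)·(1.8333)) / 5 = 3.5/5 = 0.7
  S[V,V] = ((3.8333)·(3.8333) + (1.8333)·(1.8333) + (-3.1667)·(-3.1667) + (-0.1667)·(-0.1667) + (-4.1667)·(-4.1667) + (1.8333)·(1.8333)) / 5 = 48.8333/5 = 9.7667
  S = [[5.5, 0.7],
 [0.7, 9.7667]].

Step 3 — invert S. det(S) = 5.5·9.7667 - (0.7)² = 53.2267.
  S^{-1} = (1/det) · [[d, -b], [-b, a]] = [[0.1835, -0.0132],
 [-0.0132, 0.1033]].

Step 4 — quadratic form (x̄ - mu_0)^T · S^{-1} · (x̄ - mu_0):
  S^{-1} · (x̄ - mu_0) = (0.129, -0.2993),
  (x̄ - mu_0)^T · [...] = (0.5)·(0.129) + (-2.8333)·(-0.2993) = 0.9127.

Step 5 — scale by n: T² = 6 · 0.9127 = 5.476.

T² ≈ 5.476


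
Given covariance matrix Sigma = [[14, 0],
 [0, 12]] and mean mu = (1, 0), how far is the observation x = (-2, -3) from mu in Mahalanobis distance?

Step 1 — centre the observation: (x - mu) = (-3, -3).

Step 2 — invert Sigma. det(Sigma) = 14·12 - (0)² = 168.
  Sigma^{-1} = (1/det) · [[d, -b], [-b, a]] = [[0.0714, 0],
 [0, 0.0833]].

Step 3 — form the quadratic (x - mu)^T · Sigma^{-1} · (x - mu):
  Sigma^{-1} · (x - mu) = (-0.2143, -0.25).
  (x - mu)^T · [Sigma^{-1} · (x - mu)] = (-3)·(-0.2143) + (-3)·(-0.25) = 1.3929.

Step 4 — take square root: d = √(1.3929) ≈ 1.1802.

d(x, mu) = √(1.3929) ≈ 1.1802


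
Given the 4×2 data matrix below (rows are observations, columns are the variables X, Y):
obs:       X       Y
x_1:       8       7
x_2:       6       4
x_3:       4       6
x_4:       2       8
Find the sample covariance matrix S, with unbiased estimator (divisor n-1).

Step 1 — column means:
  mean(X) = (8 + 6 + 4 + 2) / 4 = 20/4 = 5
  mean(Y) = (7 + 4 + 6 + 8) / 4 = 25/4 = 6.25

Step 2 — sample covariance S[i,j] = (1/(n-1)) · Σ_k (x_{k,i} - mean_i) · (x_{k,j} - mean_j), with n-1 = 3.
  S[X,X] = ((3)·(3) + (1)·(1) + (-1)·(-1) + (-3)·(-3)) / 3 = 20/3 = 6.6667
  S[X,Y] = ((3)·(0.75) + (1)·(-2.25) + (-1)·(-0.25) + (-3)·(1.75)) / 3 = -5/3 = -1.6667
  S[Y,Y] = ((0.75)·(0.75) + (-2.25)·(-2.25) + (-0.25)·(-0.25) + (1.75)·(1.75)) / 3 = 8.75/3 = 2.9167

S is symmetric (S[j,i] = S[i,j]). Assembling:

S = [[6.6667, -1.6667],
 [-1.6667, 2.9167]]


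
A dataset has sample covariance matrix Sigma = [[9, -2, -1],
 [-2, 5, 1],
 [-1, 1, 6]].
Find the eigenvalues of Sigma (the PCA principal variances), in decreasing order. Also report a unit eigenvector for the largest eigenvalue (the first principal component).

Step 1 — characteristic polynomial p(λ) = det(λI - Sigma) = λ³ - tr·λ² + c_1·λ - det, where tr = trace, c_1 = sum of the principal 2×2 minors, det = det(Sigma):
  tr = 9 + 5 + 6 = 20,
  c_1 = (9·5 - (-2)²) + (9·6 - (-1)²) + (5·6 - (1)²) = 41 + 53 + 29 = 123,
  det = 9·(5·6 - (1)²) - (-2)·((-2)·6 - (1)·(-1)) + (-1)·((-2)·(1) - 5·(-1)) = 9·(29) - (-2)·(-11) + (-1)·(3) = 236.
  So p(λ) = λ³ - 20λ² + 123λ - 236.
Step 2 — look for an integer root (rational root theorem: any rational root is an integer divisor of 236). Testing λ = 4:
  p(4) = 64 - 320 + 492 - 236 = 0  ✓
  Dividing out (λ - 4): p(λ) = (λ - 4)(λ² - 16λ + 59).
Step 3 — remaining eigenvalues from the quadratic λ² - 16λ + 59 = 0:
  Δ = 16² - 4·59 = 256 - 236 = 20,  λ = (16 ± √20)/2 = (16 ± 4.4721)/2 ≈ 10.2361 or 5.7639.
  Sorted: λ_1 = 10.2361,  λ_2 = 5.7639,  λ_3 = 4  (check: sum = 20 = tr ✓).

Step 4 — unit eigenvector for λ_1 ≈ 10.2361: v spans the null space of (Sigma - λ_1 I), whose rows are
  r_1 = (-1.2361, -2, -1),  r_2 = (-2, -5.2361, 1),  r_3 = (-1, 1, -4.2361).
  v is orthogonal to every row, so take v ∝ r_1 × r_2 = ((-2)·(1) - (-1)·(-5.2361), (-1)·(-2) - (-1.2361)·(1), (-1.2361)·(-5.2361) - (-2)·(-2)) ≈ (-7.2361, 3.2361, 2.4721).
  Rescale (multiply by -1 so the first nonzero entry is positive): u = (7.2361, -3.2361, -2.4721).
  ||u|| = √((7.2361)² + (-3.2361)² + (-2.4721)²) = √(68.9443) ≈ 8.3033,  v_1 = u/||u|| ≈ (0.8715, -0.3897, -0.2977) (||v_1|| = 1).

λ_1 = 10.2361,  λ_2 = 5.7639,  λ_3 = 4;  v_1 ≈ (0.8715, -0.3897, -0.2977)


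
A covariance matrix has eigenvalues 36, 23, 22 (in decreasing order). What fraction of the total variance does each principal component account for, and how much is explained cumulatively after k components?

Step 1 — total variance = trace(Sigma) = Σ λ_i = 36 + 23 + 22 = 81.

Step 2 — fraction explained by component i = λ_i / Σ λ:
  PC1: 36/81 = 0.4444
  PC2: 23/81 = 0.284
  PC3: 22/81 = 0.2716

Step 3 — cumulative fraction after k components = (λ_1 + ... + λ_k) / Σ λ:
  k = 1: 36/81 = 0.4444
  k = 2: (36 + 23)/81 = 59/81 = 0.7284
  k = 3: (36 + 23 + 22)/81 = 81/81 = 1

Summary (fraction, with percent):

explained: PC1 0.4444 (44.44%), PC2 0.284 (28.4%), PC3 0.2716 (27.16%);  cumulative: 0.4444, 0.7284, 1


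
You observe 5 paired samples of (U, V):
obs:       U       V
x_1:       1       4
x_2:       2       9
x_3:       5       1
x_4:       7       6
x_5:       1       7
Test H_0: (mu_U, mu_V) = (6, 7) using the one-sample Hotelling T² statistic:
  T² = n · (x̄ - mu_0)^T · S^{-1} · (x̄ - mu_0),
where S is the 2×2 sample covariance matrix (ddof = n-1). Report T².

Step 1 — sample mean vector:
  mean(U) = (1 + 2 + 5 + 7 + 1) / 5 = 16/5 = 3.2
  mean(V) = (4 + 9 + 1 + 6 + 7) / 5 = 27/5 = 5.4
  x̄ = (3.2, 5.4),  deviation x̄ - mu_0 = (3.2, 5.4) - (6, 7) = (-2.8, -1.6).

Step 2 — sample covariance matrix, S[i,j] = (1/(n-1)) · Σ_k (x_{k,i} - mean_i) · (x_{k,j} - mean_j), divisor n-1 = 4:
  S[U,U] = ((-2.2)·(-2.2) + (-1.2)·(-1.2) + (1.8)·(1.8) + (3.8)·(3.8) + (-2.2)·(-2.2)) / 4 = 28.8/4 = 7.2
  S[U,V] = ((-2.2)·(-1.4) + (-1.2)·(3.6) + (1.8)·(-4.4) + (3.8)·(0.6) + (-2.2)·(1.6)) / 4 = -10.4/4 = -2.6
  S[V,V] = ((-1.4)·(-1.4) + (3.6)·(3.6) + (-4.4)·(-4.4) + (0.6)·(0.6) + (1.6)·(1.6)) / 4 = 37.2/4 = 9.3
  S = [[7.2, -2.6],
 [-2.6, 9.3]].

Step 3 — invert S. det(S) = 7.2·9.3 - (-2.6)² = 60.2.
  S^{-1} = (1/det) · [[d, -b], [-b, a]] = [[0.1545, 0.0432],
 [0.0432, 0.1196]].

Step 4 — quadratic form (x̄ - mu_0)^T · S^{-1} · (x̄ - mu_0):
  S^{-1} · (x̄ - mu_0) = (-0.5017, -0.3123),
  (x̄ - mu_0)^T · [...] = (-2.8)·(-0.5017) + (-1.6)·(-0.3123) = 1.9043.

Step 5 — scale by n: T² = 5 · 1.9043 = 9.5216.

T² ≈ 9.5216


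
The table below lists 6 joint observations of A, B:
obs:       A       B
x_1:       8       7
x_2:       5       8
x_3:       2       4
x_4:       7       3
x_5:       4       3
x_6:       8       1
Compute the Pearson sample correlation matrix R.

Step 1 — column means:
  mean(A) = (8 + 5 + 2 + 7 + 4 + 8) / 6 = 34/6 = 5.6667
  mean(B) = (7 + 8 + 4 + 3 + 3 + 1) / 6 = 26/6 = 4.3333

Step 2 — sample variances and covariances s[i,j] = (1/(n-1)) · Σ_k (x_{k,i} - mean_i) · (x_{k,j} - mean_j), with n-1 = 5:
  s[A,A] = ((2.3333)·(2.3333) + (-0.6667)·(-0.6667) + (-3.6667)·(-3.6667) + (1.3333)·(1.3333) + (-1.6667)·(-1.6667) + (2.3333)·(2.3333)) / 5 = 29.3333/5 = 5.8667
  s[A,B] = ((2.3333)·(2.6667) + (-0.6667)·(3.6667) + (-3.6667)·(-0.3333) + (1.3333)·(-1.3333) + (-1.6667)·(-1.3333) + (2.3333)·(-3.3333)) / 5 = -2.3333/5 = -0.4667
  s[B,B] = ((2.6667)·(2.6667) + (3.6667)·(3.6667) + (-0.3333)·(-0.3333) + (-1.3333)·(-1.3333) + (-1.3333)·(-1.3333) + (-3.3333)·(-3.3333)) / 5 = 35.3333/5 = 7.0667
  Sample standard deviations s_i = √(s[i,i]):
  s(A) = √(5.8667) = 2.4221
  s(B) = √(7.0667) = 2.6583

Step 3 — r_{ij} = s_{ij} / (s_i · s_j):
  r[A,A] = 1 (diagonal).
  r[A,B] = -0.4667 / (2.4221 · 2.6583) = -0.4667 / 6.4388 = -0.0725
  r[B,B] = 1 (diagonal).

R is symmetric with unit diagonal. Assembling:

R = [[1, -0.0725],
 [-0.0725, 1]]


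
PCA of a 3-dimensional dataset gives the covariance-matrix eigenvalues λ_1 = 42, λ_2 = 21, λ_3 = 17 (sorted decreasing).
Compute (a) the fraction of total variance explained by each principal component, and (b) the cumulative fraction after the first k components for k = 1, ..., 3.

Step 1 — total variance = trace(Sigma) = Σ λ_i = 42 + 21 + 17 = 80.

Step 2 — fraction explained by component i = λ_i / Σ λ:
  PC1: 42/80 = 0.525
  PC2: 21/80 = 0.2625
  PC3: 17/80 = 0.2125

Step 3 — cumulative fraction after k components = (λ_1 + ... + λ_k) / Σ λ:
  k = 1: 42/80 = 0.525
  k = 2: (42 + 21)/80 = 63/80 = 0.7875
  k = 3: (42 + 21 + 17)/80 = 80/80 = 1

Summary (fraction, with percent):

explained: PC1 0.525 (52.5%), PC2 0.2625 (26.25%), PC3 0.2125 (21.25%);  cumulative: 0.525, 0.7875, 1


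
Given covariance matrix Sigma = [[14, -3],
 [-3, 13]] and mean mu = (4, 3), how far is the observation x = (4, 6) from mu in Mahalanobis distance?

Step 1 — centre the observation: (x - mu) = (0, 3).

Step 2 — invert Sigma. det(Sigma) = 14·13 - (-3)² = 173.
  Sigma^{-1} = (1/det) · [[d, -b], [-b, a]] = [[0.0751, 0.0173],
 [0.0173, 0.0809]].

Step 3 — form the quadratic (x - mu)^T · Sigma^{-1} · (x - mu):
  Sigma^{-1} · (x - mu) = (0.052, 0.2428).
  (x - mu)^T · [Sigma^{-1} · (x - mu)] = (0)·(0.052) + (3)·(0.2428) = 0.7283.

Step 4 — take square root: d = √(0.7283) ≈ 0.8534.

d(x, mu) = √(0.7283) ≈ 0.8534


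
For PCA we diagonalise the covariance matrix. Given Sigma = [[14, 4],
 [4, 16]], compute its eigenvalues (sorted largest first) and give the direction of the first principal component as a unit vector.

Step 1 — characteristic polynomial of 2×2 Sigma:
  det(Sigma - λI) = λ² - trace · λ + det = 0.
  trace = 14 + 16 = 30, det = 14·16 - (4)² = 208.
Step 2 — discriminant:
  Δ = trace² - 4·det = 900 - 832 = 68.
Step 3 — eigenvalues:
  λ = (trace ± √Δ)/2 = (30 ± 8.2462)/2,
  λ_1 = 19.1231,  λ_2 = 10.8769.

Step 4 — unit eigenvector for λ_1: solve (Sigma - λ_1 I)v = 0. First row:
  (14 - 19.1231)·v_x + (4)·v_y = 0, i.e. (-5.1231)·v_x + (4)·v_y = 0,
  so v ∝ (b, λ_1 - a) = (4, 5.1231) = u.
  ||u|| = √((4)² + (5.1231)²) = √(42.2462) ≈ 6.4997,
  v_1 = u/||u|| ≈ (0.6154, 0.7882) (||v_1|| = 1).

λ_1 = 19.1231,  λ_2 = 10.8769;  v_1 ≈ (0.6154, 0.7882)


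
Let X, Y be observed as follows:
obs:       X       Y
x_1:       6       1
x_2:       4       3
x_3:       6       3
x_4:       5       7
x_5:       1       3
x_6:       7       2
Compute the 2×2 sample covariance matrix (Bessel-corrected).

Step 1 — column means:
  mean(X) = (6 + 4 + 6 + 5 + 1 + 7) / 6 = 29/6 = 4.8333
  mean(Y) = (1 + 3 + 3 + 7 + 3 + 2) / 6 = 19/6 = 3.1667

Step 2 — sample covariance S[i,j] = (1/(n-1)) · Σ_k (x_{k,i} - mean_i) · (x_{k,j} - mean_j), with n-1 = 5.
  S[X,X] = ((1.1667)·(1.1667) + (-0.8333)·(-0.8333) + (1.1667)·(1.1667) + (0.1667)·(0.1667) + (-3.8333)·(-3.8333) + (2.1667)·(2.1667)) / 5 = 22.8333/5 = 4.5667
  S[X,Y] = ((1.1667)·(-2.1667) + (-0.8333)·(-0.1667) + (1.1667)·(-0.1667) + (0.1667)·(3.8333) + (-3.8333)·(-0.1667) + (2.1667)·(-1.1667)) / 5 = -3.8333/5 = -0.7667
  S[Y,Y] = ((-2.1667)·(-2.1667) + (-0.1667)·(-0.1667) + (-0.1667)·(-0.1667) + (3.8333)·(3.8333) + (-0.1667)·(-0.1667) + (-1.1667)·(-1.1667)) / 5 = 20.8333/5 = 4.1667

S is symmetric (S[j,i] = S[i,j]). Assembling:

S = [[4.5667, -0.7667],
 [-0.7667, 4.1667]]


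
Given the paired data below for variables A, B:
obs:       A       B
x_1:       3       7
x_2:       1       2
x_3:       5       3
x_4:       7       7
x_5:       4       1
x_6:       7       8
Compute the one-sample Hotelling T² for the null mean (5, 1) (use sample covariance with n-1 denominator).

Step 1 — sample mean vector:
  mean(A) = (3 + 1 + 5 + 7 + 4 + 7) / 6 = 27/6 = 4.5
  mean(B) = (7 + 2 + 3 + 7 + 1 + 8) / 6 = 28/6 = 4.6667
  x̄ = (4.5, 4.6667),  deviation x̄ - mu_0 = (4.5, 4.6667) - (5, 1) = (-0.5, 3.6667).

Step 2 — sample covariance matrix, S[i,j] = (1/(n-1)) · Σ_k (x_{k,i} - mean_i) · (x_{k,j} - mean_j), divisor n-1 = 5:
  S[A,A] = ((-1.5)·(-1.5) + (-3.5)·(-3.5) + (0.5)·(0.5) + (2.5)·(2.5) + (-0.5)·(-0.5) + (2.5)·(2.5)) / 5 = 27.5/5 = 5.5
  S[A,B] = ((-1.5)·(2.3333) + (-3.5)·(-2.6667) + (0.5)·(-1.6667) + (2.5)·(2.3333) + (-0.5)·(-3.6667) + (2.5)·(3.3333)) / 5 = 21/5 = 4.2
  S[B,B] = ((2.3333)·(2.3333) + (-2.6667)·(-2.6667) + (-1.6667)·(-1.6667) + (2.3333)·(2.3333) + (-3.6667)·(-3.6667) + (3.3333)·(3.3333)) / 5 = 45.3333/5 = 9.0667
  S = [[5.5, 4.2],
 [4.2, 9.0667]].

Step 3 — invert S. det(S) = 5.5·9.0667 - (4.2)² = 32.2267.
  S^{-1} = (1/det) · [[d, -b], [-b, a]] = [[0.2813, -0.1303],
 [-0.1303, 0.1707]].

Step 4 — quadratic form (x̄ - mu_0)^T · S^{-1} · (x̄ - mu_0):
  S^{-1} · (x̄ - mu_0) = (-0.6185, 0.6909),
  (x̄ - mu_0)^T · [...] = (-0.5)·(-0.6185) + (3.6667)·(0.6909) = 2.8427.

Step 5 — scale by n: T² = 6 · 2.8427 = 17.0563.

T² ≈ 17.0563


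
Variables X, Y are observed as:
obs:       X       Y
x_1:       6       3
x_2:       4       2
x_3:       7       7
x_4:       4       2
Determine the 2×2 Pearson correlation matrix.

Step 1 — column means:
  mean(X) = (6 + 4 + 7 + 4) / 4 = 21/4 = 5.25
  mean(Y) = (3 + 2 + 7 + 2) / 4 = 14/4 = 3.5

Step 2 — sample variances and covariances s[i,j] = (1/(n-1)) · Σ_k (x_{k,i} - mean_i) · (x_{k,j} - mean_j), with n-1 = 3:
  s[X,X] = ((0.75)·(0.75) + (-1.25)·(-1.25) + (1.75)·(1.75) + (-1.25)·(-1.25)) / 3 = 6.75/3 = 2.25
  s[X,Y] = ((0.75)·(-0.5) + (-1.25)·(-1.5) + (1.75)·(3.5) + (-1.25)·(-1.5)) / 3 = 9.5/3 = 3.1667
  s[Y,Y] = ((-0.5)·(-0.5) + (-1.5)·(-1.5) + (3.5)·(3.5) + (-1.5)·(-1.5)) / 3 = 17/3 = 5.6667
  Sample standard deviations s_i = √(s[i,i]):
  s(X) = √(2.25) = 1.5
  s(Y) = √(5.6667) = 2.3805

Step 3 — r_{ij} = s_{ij} / (s_i · s_j):
  r[X,X] = 1 (diagonal).
  r[X,Y] = 3.1667 / (1.5 · 2.3805) = 3.1667 / 3.5707 = 0.8868
  r[Y,Y] = 1 (diagonal).

R is symmetric with unit diagonal. Assembling:

R = [[1, 0.8868],
 [0.8868, 1]]


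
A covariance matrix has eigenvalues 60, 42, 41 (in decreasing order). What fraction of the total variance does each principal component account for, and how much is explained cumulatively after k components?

Step 1 — total variance = trace(Sigma) = Σ λ_i = 60 + 42 + 41 = 143.

Step 2 — fraction explained by component i = λ_i / Σ λ:
  PC1: 60/143 = 0.4196
  PC2: 42/143 = 0.2937
  PC3: 41/143 = 0.2867

Step 3 — cumulative fraction after k components = (λ_1 + ... + λ_k) / Σ λ:
  k = 1: 60/143 = 0.4196
  k = 2: (60 + 42)/143 = 102/143 = 0.7133
  k = 3: (60 + 42 + 41)/143 = 143/143 = 1

Summary (fraction, with percent):

explained: PC1 0.4196 (41.96%), PC2 0.2937 (29.37%), PC3 0.2867 (28.67%);  cumulative: 0.4196, 0.7133, 1


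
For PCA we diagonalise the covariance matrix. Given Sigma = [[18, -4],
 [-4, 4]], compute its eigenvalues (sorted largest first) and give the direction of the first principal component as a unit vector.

Step 1 — characteristic polynomial of 2×2 Sigma:
  det(Sigma - λI) = λ² - trace · λ + det = 0.
  trace = 18 + 4 = 22, det = 18·4 - (-4)² = 56.
Step 2 — discriminant:
  Δ = trace² - 4·det = 484 - 224 = 260.
Step 3 — eigenvalues:
  λ = (trace ± √Δ)/2 = (22 ± 16.1245)/2,
  λ_1 = 19.0623,  λ_2 = 2.9377.

Step 4 — unit eigenvector for λ_1: solve (Sigma - λ_1 I)v = 0. First row:
  (18 - 19.0623)·v_x + (-4)·v_y = 0, i.e. (-1.0623)·v_x + (-4)·v_y = 0,
  so v ∝ (b, λ_1 - a) = (-4, 1.0623); multiply by -1 so the first entry is positive: u = (4, -1.0623).
  ||u|| = √((4)² + (-1.0623)²) = √(17.1284) ≈ 4.1386,
  v_1 = u/||u|| ≈ (0.9665, -0.2567) (||v_1|| = 1).

λ_1 = 19.0623,  λ_2 = 2.9377;  v_1 ≈ (0.9665, -0.2567)


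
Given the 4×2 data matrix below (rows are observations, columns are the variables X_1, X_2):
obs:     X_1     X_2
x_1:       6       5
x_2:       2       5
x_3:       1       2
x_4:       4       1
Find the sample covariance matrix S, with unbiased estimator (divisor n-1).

Step 1 — column means:
  mean(X_1) = (6 + 2 + 1 + 4) / 4 = 13/4 = 3.25
  mean(X_2) = (5 + 5 + 2 + 1) / 4 = 13/4 = 3.25

Step 2 — sample covariance S[i,j] = (1/(n-1)) · Σ_k (x_{k,i} - mean_i) · (x_{k,j} - mean_j), with n-1 = 3.
  S[X_1,X_1] = ((2.75)·(2.75) + (-1.25)·(-1.25) + (-2.25)·(-2.25) + (0.75)·(0.75)) / 3 = 14.75/3 = 4.9167
  S[X_1,X_2] = ((2.75)·(1.75) + (-1.25)·(1.75) + (-2.25)·(-1.25) + (0.75)·(-2.25)) / 3 = 3.75/3 = 1.25
  S[X_2,X_2] = ((1.75)·(1.75) + (1.75)·(1.75) + (-1.25)·(-1.25) + (-2.25)·(-2.25)) / 3 = 12.75/3 = 4.25

S is symmetric (S[j,i] = S[i,j]). Assembling:

S = [[4.9167, 1.25],
 [1.25, 4.25]]


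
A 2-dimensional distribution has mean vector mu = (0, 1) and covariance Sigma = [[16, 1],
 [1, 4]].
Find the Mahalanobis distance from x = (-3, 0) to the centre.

Step 1 — centre the observation: (x - mu) = (-3, -1).

Step 2 — invert Sigma. det(Sigma) = 16·4 - (1)² = 63.
  Sigma^{-1} = (1/det) · [[d, -b], [-b, a]] = [[0.0635, -0.0159],
 [-0.0159, 0.254]].

Step 3 — form the quadratic (x - mu)^T · Sigma^{-1} · (x - mu):
  Sigma^{-1} · (x - mu) = (-0.1746, -0.2063).
  (x - mu)^T · [Sigma^{-1} · (x - mu)] = (-3)·(-0.1746) + (-1)·(-0.2063) = 0.7302.

Step 4 — take square root: d = √(0.7302) ≈ 0.8545.

d(x, mu) = √(0.7302) ≈ 0.8545


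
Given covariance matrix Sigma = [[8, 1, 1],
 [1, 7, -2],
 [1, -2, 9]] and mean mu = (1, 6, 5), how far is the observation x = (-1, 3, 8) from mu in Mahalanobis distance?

Step 1 — centre the observation: (x - mu) = (-2, -3, 3).

Step 2 — invert Sigma (cofactor / det for 3×3, or solve directly):
  Sigma^{-1} = [[0.1305, -0.0243, -0.0199],
 [-0.0243, 0.1571, 0.0376],
 [-0.0199, 0.0376, 0.1217]].

Step 3 — form the quadratic (x - mu)^T · Sigma^{-1} · (x - mu):
  Sigma^{-1} · (x - mu) = (-0.2478, -0.3097, 0.292).
  (x - mu)^T · [Sigma^{-1} · (x - mu)] = (-2)·(-0.2478) + (-3)·(-0.3097) + (3)·(0.292) = 2.3009.

Step 4 — take square root: d = √(2.3009) ≈ 1.5169.

d(x, mu) = √(2.3009) ≈ 1.5169


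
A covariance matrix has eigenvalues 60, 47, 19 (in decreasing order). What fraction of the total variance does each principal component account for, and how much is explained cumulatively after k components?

Step 1 — total variance = trace(Sigma) = Σ λ_i = 60 + 47 + 19 = 126.

Step 2 — fraction explained by component i = λ_i / Σ λ:
  PC1: 60/126 = 0.4762
  PC2: 47/126 = 0.373
  PC3: 19/126 = 0.1508

Step 3 — cumulative fraction after k components = (λ_1 + ... + λ_k) / Σ λ:
  k = 1: 60/126 = 0.4762
  k = 2: (60 + 47)/126 = 107/126 = 0.8492
  k = 3: (60 + 47 + 19)/126 = 126/126 = 1

Summary (fraction, with percent):

explained: PC1 0.4762 (47.62%), PC2 0.373 (37.3%), PC3 0.1508 (15.08%);  cumulative: 0.4762, 0.8492, 1


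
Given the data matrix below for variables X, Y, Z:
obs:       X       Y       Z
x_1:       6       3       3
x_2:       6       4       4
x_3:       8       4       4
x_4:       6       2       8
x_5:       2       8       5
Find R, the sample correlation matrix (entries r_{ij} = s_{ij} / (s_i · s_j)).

Step 1 — column means:
  mean(X) = (6 + 6 + 8 + 6 + 2) / 5 = 28/5 = 5.6
  mean(Y) = (3 + 4 + 4 + 2 + 8) / 5 = 21/5 = 4.2
  mean(Z) = (3 + 4 + 4 + 8 + 5) / 5 = 24/5 = 4.8

Step 2 — sample variances and covariances s[i,j] = (1/(n-1)) · Σ_k (x_{k,i} - mean_i) · (x_{k,j} - mean_j), with n-1 = 4:
  s[X,X] = ((0.4)·(0.4) + (0.4)·(0.4) + (2.4)·(2.4) + (0.4)·(0.4) + (-3.6)·(-3.6)) / 4 = 19.2/4 = 4.8
  s[X,Y] = ((0.4)·(-1.2) + (0.4)·(-0.2) + (2.4)·(-0.2) + (0.4)·(-2.2) + (-3.6)·(3.8)) / 4 = -15.6/4 = -3.9
  s[X,Z] = ((0.4)·(-1.8) + (0.4)·(-0.8) + (2.4)·(-0.8) + (0.4)·(3.2) + (-3.6)·(0.2)) / 4 = -2.4/4 = -0.6
  s[Y,Y] = ((-1.2)·(-1.2) + (-0.2)·(-0.2) + (-0.2)·(-0.2) + (-2.2)·(-2.2) + (3.8)·(3.8)) / 4 = 20.8/4 = 5.2
  s[Y,Z] = ((-1.2)·(-1.8) + (-0.2)·(-0.8) + (-0.2)·(-0.8) + (-2.2)·(3.2) + (3.8)·(0.2)) / 4 = -3.8/4 = -0.95
  s[Z,Z] = ((-1.8)·(-1.8) + (-0.8)·(-0.8) + (-0.8)·(-0.8) + (3.2)·(3.2) + (0.2)·(0.2)) / 4 = 14.8/4 = 3.7
  Sample standard deviations s_i = √(s[i,i]):
  s(X) = √(4.8) = 2.1909
  s(Y) = √(5.2) = 2.2804
  s(Z) = √(3.7) = 1.9235

Step 3 — r_{ij} = s_{ij} / (s_i · s_j):
  r[X,X] = 1 (diagonal).
  r[X,Y] = -3.9 / (2.1909 · 2.2804) = -3.9 / 4.996 = -0.7806
  r[X,Z] = -0.6 / (2.1909 · 1.9235) = -0.6 / 4.2143 = -0.1424
  r[Y,Y] = 1 (diagonal).
  r[Y,Z] = -0.95 / (2.2804 · 1.9235) = -0.95 / 4.3863 = -0.2166
  r[Z,Z] = 1 (diagonal).

R is symmetric with unit diagonal. Assembling:

R = [[1, -0.7806, -0.1424],
 [-0.7806, 1, -0.2166],
 [-0.1424, -0.2166, 1]]


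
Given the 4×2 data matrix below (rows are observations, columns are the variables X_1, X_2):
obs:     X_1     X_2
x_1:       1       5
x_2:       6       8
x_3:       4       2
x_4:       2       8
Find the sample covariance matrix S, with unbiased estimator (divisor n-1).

Step 1 — column means:
  mean(X_1) = (1 + 6 + 4 + 2) / 4 = 13/4 = 3.25
  mean(X_2) = (5 + 8 + 2 + 8) / 4 = 23/4 = 5.75

Step 2 — sample covariance S[i,j] = (1/(n-1)) · Σ_k (x_{k,i} - mean_i) · (x_{k,j} - mean_j), with n-1 = 3.
  S[X_1,X_1] = ((-2.25)·(-2.25) + (2.75)·(2.75) + (0.75)·(0.75) + (-1.25)·(-1.25)) / 3 = 14.75/3 = 4.9167
  S[X_1,X_2] = ((-2.25)·(-0.75) + (2.75)·(2.25) + (0.75)·(-3.75) + (-1.25)·(2.25)) / 3 = 2.25/3 = 0.75
  S[X_2,X_2] = ((-0.75)·(-0.75) + (2.25)·(2.25) + (-3.75)·(-3.75) + (2.25)·(2.25)) / 3 = 24.75/3 = 8.25

S is symmetric (S[j,i] = S[i,j]). Assembling:

S = [[4.9167, 0.75],
 [0.75, 8.25]]


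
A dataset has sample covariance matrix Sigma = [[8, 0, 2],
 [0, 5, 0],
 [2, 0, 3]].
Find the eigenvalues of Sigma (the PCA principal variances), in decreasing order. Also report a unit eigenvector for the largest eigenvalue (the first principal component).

Step 1 — characteristic polynomial p(λ) = det(λI - Sigma) = λ³ - tr·λ² + c_1·λ - det, where tr = trace, c_1 = sum of the principal 2×2 minors, det = det(Sigma):
  tr = 8 + 5 + 3 = 16,
  c_1 = (8·5 - (0)²) + (8·3 - (2)²) + (5·3 - (0)²) = 40 + 20 + 15 = 75,
  det = 8·(5·3 - (0)²) - (0)·((0)·3 - (0)·(2)) + (2)·((0)·(0) - 5·(2)) = 8·(15) - (0)·(0) + (2)·(-10) = 100.
  So p(λ) = λ³ - 16λ² + 75λ - 100.
Step 2 — look for an integer root (rational root theorem: any rational root is an integer divisor of 100). Testing λ = 5:
  p(5) = 125 - 400 + 375 - 100 = 0  ✓
  Dividing out (λ - 5): p(λ) = (λ - 5)(λ² - 11λ + 20).
Step 3 — remaining eigenvalues from the quadratic λ² - 11λ + 20 = 0:
  Δ = 11² - 4·20 = 121 - 80 = 41,  λ = (11 ± √41)/2 = (11 ± 6.4031)/2 ≈ 8.7016 or 2.2984.
  Sorted: λ_1 = 8.7016,  λ_2 = 5,  λ_3 = 2.2984  (check: sum = 16 = tr ✓).

Step 4 — unit eigenvector for λ_1 ≈ 8.7016: v spans the null space of (Sigma - λ_1 I), whose rows are
  r_1 = (-0.7016, 0, 2),  r_2 = (0, -3.7016, 0),  r_3 = (2, 0, -5.7016).
  v is orthogonal to every row, so take v ∝ r_1 × r_2 = ((0)·(0) - (2)·(-3.7016), (2)·(0) - (-0.7016)·(0), (-0.7016)·(-3.7016) - (0)·(0)) ≈ (7.4031, 0, 2.5969).
  Let u = (7.4031, 0, 2.5969).
  ||u|| = √((7.4031)² + (0)² + (2.5969)²) = √(61.55) ≈ 7.8454,  v_1 = u/||u|| ≈ (0.9436, 0, 0.331) (||v_1|| = 1).

λ_1 = 8.7016,  λ_2 = 5,  λ_3 = 2.2984;  v_1 ≈ (0.9436, 0, 0.331)


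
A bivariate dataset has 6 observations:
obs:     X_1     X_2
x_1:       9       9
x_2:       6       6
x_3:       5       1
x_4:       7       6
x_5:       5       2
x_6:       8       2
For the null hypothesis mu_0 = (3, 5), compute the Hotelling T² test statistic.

Step 1 — sample mean vector:
  mean(X_1) = (9 + 6 + 5 + 7 + 5 + 8) / 6 = 40/6 = 6.6667
  mean(X_2) = (9 + 6 + 1 + 6 + 2 + 2) / 6 = 26/6 = 4.3333
  x̄ = (6.6667, 4.3333),  deviation x̄ - mu_0 = (6.6667, 4.3333) - (3, 5) = (3.6667, -0.6667).

Step 2 — sample covariance matrix, S[i,j] = (1/(n-1)) · Σ_k (x_{k,i} - mean_i) · (x_{k,j} - mean_j), divisor n-1 = 5:
  S[X_1,X_1] = ((2.3333)·(2.3333) + (-0.6667)·(-0.6667) + (-1.6667)·(-1.6667) + (0.3333)·(0.3333) + (-1.6667)·(-1.6667) + (1.3333)·(1.3333)) / 5 = 13.3333/5 = 2.6667
  S[X_1,X_2] = ((2.3333)·(4.6667) + (-0.6667)·(1.6667) + (-1.6667)·(-3.3333) + (0.3333)·(1.6667) + (-1.6667)·(-2.3333) + (1.3333)·(-2.3333)) / 5 = 16.6667/5 = 3.3333
  S[X_2,X_2] = ((4.6667)·(4.6667) + (1.6667)·(1.6667) + (-3.3333)·(-3.3333) + (1.6667)·(1.6667) + (-2.3333)·(-2.3333) + (-2.3333)·(-2.3333)) / 5 = 49.3333/5 = 9.8667
  S = [[2.6667, 3.3333],
 [3.3333, 9.8667]].

Step 3 — invert S. det(S) = 2.6667·9.8667 - (3.3333)² = 15.2.
  S^{-1} = (1/det) · [[d, -b], [-b, a]] = [[0.6491, -0.2193],
 [-0.2193, 0.1754]].

Step 4 — quadratic form (x̄ - mu_0)^T · S^{-1} · (x̄ - mu_0):
  S^{-1} · (x̄ - mu_0) = (2.5263, -0.9211),
  (x̄ - mu_0)^T · [...] = (3.6667)·(2.5263) + (-0.6667)·(-0.9211) = 9.8772.

Step 5 — scale by n: T² = 6 · 9.8772 = 59.2632.

T² ≈ 59.2632


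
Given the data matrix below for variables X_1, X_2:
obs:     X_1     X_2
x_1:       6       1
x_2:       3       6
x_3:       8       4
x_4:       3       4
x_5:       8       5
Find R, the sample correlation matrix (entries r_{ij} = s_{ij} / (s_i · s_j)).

Step 1 — column means:
  mean(X_1) = (6 + 3 + 8 + 3 + 8) / 5 = 28/5 = 5.6
  mean(X_2) = (1 + 6 + 4 + 4 + 5) / 5 = 20/5 = 4

Step 2 — sample variances and covariances s[i,j] = (1/(n-1)) · Σ_k (x_{k,i} - mean_i) · (x_{k,j} - mean_j), with n-1 = 4:
  s[X_1,X_1] = ((0.4)·(0.4) + (-2.6)·(-2.6) + (2.4)·(2.4) + (-2.6)·(-2.6) + (2.4)·(2.4)) / 4 = 25.2/4 = 6.3
  s[X_1,X_2] = ((0.4)·(-3) + (-2.6)·(2) + (2.4)·(0) + (-2.6)·(0) + (2.4)·(1)) / 4 = -4/4 = -1
  s[X_2,X_2] = ((-3)·(-3) + (2)·(2) + (0)·(0) + (0)·(0) + (1)·(1)) / 4 = 14/4 = 3.5
  Sample standard deviations s_i = √(s[i,i]):
  s(X_1) = √(6.3) = 2.51
  s(X_2) = √(3.5) = 1.8708

Step 3 — r_{ij} = s_{ij} / (s_i · s_j):
  r[X_1,X_1] = 1 (diagonal).
  r[X_1,X_2] = -1 / (2.51 · 1.8708) = -1 / 4.6957 = -0.213
  r[X_2,X_2] = 1 (diagonal).

R is symmetric with unit diagonal. Assembling:

R = [[1, -0.213],
 [-0.213, 1]]


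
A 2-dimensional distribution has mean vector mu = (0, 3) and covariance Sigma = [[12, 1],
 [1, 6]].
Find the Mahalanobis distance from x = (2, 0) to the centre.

Step 1 — centre the observation: (x - mu) = (2, -3).

Step 2 — invert Sigma. det(Sigma) = 12·6 - (1)² = 71.
  Sigma^{-1} = (1/det) · [[d, -b], [-b, a]] = [[0.0845, -0.0141],
 [-0.0141, 0.169]].

Step 3 — form the quadratic (x - mu)^T · Sigma^{-1} · (x - mu):
  Sigma^{-1} · (x - mu) = (0.2113, -0.5352).
  (x - mu)^T · [Sigma^{-1} · (x - mu)] = (2)·(0.2113) + (-3)·(-0.5352) = 2.0282.

Step 4 — take square root: d = √(2.0282) ≈ 1.4241.

d(x, mu) = √(2.0282) ≈ 1.4241


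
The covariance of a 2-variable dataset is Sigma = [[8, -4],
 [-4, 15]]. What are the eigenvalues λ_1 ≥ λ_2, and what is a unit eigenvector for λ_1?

Step 1 — characteristic polynomial of 2×2 Sigma:
  det(Sigma - λI) = λ² - trace · λ + det = 0.
  trace = 8 + 15 = 23, det = 8·15 - (-4)² = 104.
Step 2 — discriminant:
  Δ = trace² - 4·det = 529 - 416 = 113.
Step 3 — eigenvalues:
  λ = (trace ± √Δ)/2 = (23 ± 10.6301)/2,
  λ_1 = 16.8151,  λ_2 = 6.1849.

Step 4 — unit eigenvector for λ_1: solve (Sigma - λ_1 I)v = 0. First row:
  (8 - 16.8151)·v_x + (-4)·v_y = 0, i.e. (-8.8151)·v_x + (-4)·v_y = 0,
  so v ∝ (b, λ_1 - a) = (-4, 8.8151); multiply by -1 so the first entry is positive: u = (4, -8.8151).
  ||u|| = √((4)² + (-8.8151)²) = √(93.7055) ≈ 9.6802,
  v_1 = u/||u|| ≈ (0.4132, -0.9106) (||v_1|| = 1).

λ_1 = 16.8151,  λ_2 = 6.1849;  v_1 ≈ (0.4132, -0.9106)


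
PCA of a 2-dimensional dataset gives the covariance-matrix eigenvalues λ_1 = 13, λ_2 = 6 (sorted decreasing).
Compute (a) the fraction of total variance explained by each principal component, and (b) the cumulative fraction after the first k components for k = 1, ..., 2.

Step 1 — total variance = trace(Sigma) = Σ λ_i = 13 + 6 = 19.

Step 2 — fraction explained by component i = λ_i / Σ λ:
  PC1: 13/19 = 0.6842
  PC2: 6/19 = 0.3158

Step 3 — cumulative fraction after k components = (λ_1 + ... + λ_k) / Σ λ:
  k = 1: 13/19 = 0.6842
  k = 2: (13 + 6)/19 = 19/19 = 1

Summary (fraction, with percent):

explained: PC1 0.6842 (68.42%), PC2 0.3158 (31.58%);  cumulative: 0.6842, 1


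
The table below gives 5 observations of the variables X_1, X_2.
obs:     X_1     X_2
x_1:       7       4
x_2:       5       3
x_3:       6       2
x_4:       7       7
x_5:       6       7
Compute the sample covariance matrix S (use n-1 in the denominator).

Step 1 — column means:
  mean(X_1) = (7 + 5 + 6 + 7 + 6) / 5 = 31/5 = 6.2
  mean(X_2) = (4 + 3 + 2 + 7 + 7) / 5 = 23/5 = 4.6

Step 2 — sample covariance S[i,j] = (1/(n-1)) · Σ_k (x_{k,i} - mean_i) · (x_{k,j} - mean_j), with n-1 = 4.
  S[X_1,X_1] = ((0.8)·(0.8) + (-1.2)·(-1.2) + (-0.2)·(-0.2) + (0.8)·(0.8) + (-0.2)·(-0.2)) / 4 = 2.8/4 = 0.7
  S[X_1,X_2] = ((0.8)·(-0.6) + (-1.2)·(-1.6) + (-0.2)·(-2.6) + (0.8)·(2.4) + (-0.2)·(2.4)) / 4 = 3.4/4 = 0.85
  S[X_2,X_2] = ((-0.6)·(-0.6) + (-1.6)·(-1.6) + (-2.6)·(-2.6) + (2.4)·(2.4) + (2.4)·(2.4)) / 4 = 21.2/4 = 5.3

S is symmetric (S[j,i] = S[i,j]). Assembling:

S = [[0.7, 0.85],
 [0.85, 5.3]]


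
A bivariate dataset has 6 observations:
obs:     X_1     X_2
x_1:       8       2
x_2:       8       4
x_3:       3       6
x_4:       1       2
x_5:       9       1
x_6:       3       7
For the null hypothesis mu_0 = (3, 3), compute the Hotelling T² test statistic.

Step 1 — sample mean vector:
  mean(X_1) = (8 + 8 + 3 + 1 + 9 + 3) / 6 = 32/6 = 5.3333
  mean(X_2) = (2 + 4 + 6 + 2 + 1 + 7) / 6 = 22/6 = 3.6667
  x̄ = (5.3333, 3.6667),  deviation x̄ - mu_0 = (5.3333, 3.6667) - (3, 3) = (2.3333, 0.6667).

Step 2 — sample covariance matrix, S[i,j] = (1/(n-1)) · Σ_k (x_{k,i} - mean_i) · (x_{k,j} - mean_j), divisor n-1 = 5:
  S[X_1,X_1] = ((2.6667)·(2.6667) + (2.6667)·(2.6667) + (-2.3333)·(-2.3333) + (-4.3333)·(-4.3333) + (3.6667)·(3.6667) + (-2.3333)·(-2.3333)) / 5 = 57.3333/5 = 11.4667
  S[X_1,X_2] = ((2.6667)·(-1.6667) + (2.6667)·(0.3333) + (-2.3333)·(2.3333) + (-4.3333)·(-1.6667) + (3.6667)·(-2.6667) + (-2.3333)·(3.3333)) / 5 = -19.3333/5 = -3.8667
  S[X_2,X_2] = ((-1.6667)·(-1.6667) + (0.3333)·(0.3333) + (2.3333)·(2.3333) + (-1.6667)·(-1.6667) + (-2.6667)·(-2.6667) + (3.3333)·(3.3333)) / 5 = 29.3333/5 = 5.8667
  S = [[11.4667, -3.8667],
 [-3.8667, 5.8667]].

Step 3 — invert S. det(S) = 11.4667·5.8667 - (-3.8667)² = 52.32.
  S^{-1} = (1/det) · [[d, -b], [-b, a]] = [[0.1121, 0.0739],
 [0.0739, 0.2192]].

Step 4 — quadratic form (x̄ - mu_0)^T · S^{-1} · (x̄ - mu_0):
  S^{-1} · (x̄ - mu_0) = (0.3109, 0.3186),
  (x̄ - mu_0)^T · [...] = (2.3333)·(0.3109) + (0.6667)·(0.3186) = 0.9378.

Step 5 — scale by n: T² = 6 · 0.9378 = 5.6269.

T² ≈ 5.6269


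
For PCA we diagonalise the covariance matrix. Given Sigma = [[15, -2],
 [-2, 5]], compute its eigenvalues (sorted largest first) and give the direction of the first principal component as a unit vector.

Step 1 — characteristic polynomial of 2×2 Sigma:
  det(Sigma - λI) = λ² - trace · λ + det = 0.
  trace = 15 + 5 = 20, det = 15·5 - (-2)² = 71.
Step 2 — discriminant:
  Δ = trace² - 4·det = 400 - 284 = 116.
Step 3 — eigenvalues:
  λ = (trace ± √Δ)/2 = (20 ± 10.7703)/2,
  λ_1 = 15.3852,  λ_2 = 4.6148.

Step 4 — unit eigenvector for λ_1: solve (Sigma - λ_1 I)v = 0. First row:
  (15 - 15.3852)·v_x + (-2)·v_y = 0, i.e. (-0.3852)·v_x + (-2)·v_y = 0,
  so v ∝ (b, λ_1 - a) = (-2, 0.3852); multiply by -1 so the first entry is positive: u = (2, -0.3852).
  ||u|| = √((2)² + (-0.3852)²) = √(4.1484) ≈ 2.0368,
  v_1 = u/||u|| ≈ (0.982, -0.1891) (||v_1|| = 1).

λ_1 = 15.3852,  λ_2 = 4.6148;  v_1 ≈ (0.982, -0.1891)


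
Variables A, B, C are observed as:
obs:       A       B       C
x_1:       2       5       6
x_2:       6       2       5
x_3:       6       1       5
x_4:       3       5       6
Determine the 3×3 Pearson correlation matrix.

Step 1 — column means:
  mean(A) = (2 + 6 + 6 + 3) / 4 = 17/4 = 4.25
  mean(B) = (5 + 2 + 1 + 5) / 4 = 13/4 = 3.25
  mean(C) = (6 + 5 + 5 + 6) / 4 = 22/4 = 5.5

Step 2 — sample variances and covariances s[i,j] = (1/(n-1)) · Σ_k (x_{k,i} - mean_i) · (x_{k,j} - mean_j), with n-1 = 3:
  s[A,A] = ((-2.25)·(-2.25) + (1.75)·(1.75) + (1.75)·(1.75) + (-1.25)·(-1.25)) / 3 = 12.75/3 = 4.25
  s[A,B] = ((-2.25)·(1.75) + (1.75)·(-1.25) + (1.75)·(-2.25) + (-1.25)·(1.75)) / 3 = -12.25/3 = -4.0833
  s[A,C] = ((-2.25)·(0.5) + (1.75)·(-0.5) + (1.75)·(-0.5) + (-1.25)·(0.5)) / 3 = -3.5/3 = -1.1667
  s[B,B] = ((1.75)·(1.75) + (-1.25)·(-1.25) + (-2.25)·(-2.25) + (1.75)·(1.75)) / 3 = 12.75/3 = 4.25
  s[B,C] = ((1.75)·(0.5) + (-1.25)·(-0.5) + (-2.25)·(-0.5) + (1.75)·(0.5)) / 3 = 3.5/3 = 1.1667
  s[C,C] = ((0.5)·(0.5) + (-0.5)·(-0.5) + (-0.5)·(-0.5) + (0.5)·(0.5)) / 3 = 1/3 = 0.3333
  Sample standard deviations s_i = √(s[i,i]):
  s(A) = √(4.25) = 2.0616
  s(B) = √(4.25) = 2.0616
  s(C) = √(0.3333) = 0.5774

Step 3 — r_{ij} = s_{ij} / (s_i · s_j):
  r[A,A] = 1 (diagonal).
  r[A,B] = -4.0833 / (2.0616 · 2.0616) = -4.0833 / 4.25 = -0.9608
  r[A,C] = -1.1667 / (2.0616 · 0.5774) = -1.1667 / 1.1902 = -0.9802
  r[B,B] = 1 (diagonal).
  r[B,C] = 1.1667 / (2.0616 · 0.5774) = 1.1667 / 1.1902 = 0.9802
  r[C,C] = 1 (diagonal).

R is symmetric with unit diagonal. Assembling:

R = [[1, -0.9608, -0.9802],
 [-0.9608, 1, 0.9802],
 [-0.9802, 0.9802, 1]]


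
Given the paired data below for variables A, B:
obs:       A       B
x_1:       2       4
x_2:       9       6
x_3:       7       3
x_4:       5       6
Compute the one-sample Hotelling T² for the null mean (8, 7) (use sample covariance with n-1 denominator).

Step 1 — sample mean vector:
  mean(A) = (2 + 9 + 7 + 5) / 4 = 23/4 = 5.75
  mean(B) = (4 + 6 + 3 + 6) / 4 = 19/4 = 4.75
  x̄ = (5.75, 4.75),  deviation x̄ - mu_0 = (5.75, 4.75) - (8, 7) = (-2.25, -2.25).

Step 2 — sample covariance matrix, S[i,j] = (1/(n-1)) · Σ_k (x_{k,i} - mean_i) · (x_{k,j} - mean_j), divisor n-1 = 3:
  S[A,A] = ((-3.75)·(-3.75) + (3.25)·(3.25) + (1.25)·(1.25) + (-0.75)·(-0.75)) / 3 = 26.75/3 = 8.9167
  S[A,B] = ((-3.75)·(-0.75) + (3.25)·(1.25) + (1.25)·(-1.75) + (-0.75)·(1.25)) / 3 = 3.75/3 = 1.25
  S[B,B] = ((-0.75)·(-0.75) + (1.25)·(1.25) + (-1.75)·(-1.75) + (1.25)·(1.25)) / 3 = 6.75/3 = 2.25
  S = [[8.9167, 1.25],
 [1.25, 2.25]].

Step 3 — invert S. det(S) = 8.9167·2.25 - (1.25)² = 18.5.
  S^{-1} = (1/det) · [[d, -b], [-b, a]] = [[0.1216, -0.0676],
 [-0.0676, 0.482]].

Step 4 — quadratic form (x̄ - mu_0)^T · S^{-1} · (x̄ - mu_0):
  S^{-1} · (x̄ - mu_0) = (-0.1216, -0.9324),
  (x̄ - mu_0)^T · [...] = (-2.25)·(-0.1216) + (-2.25)·(-0.9324) = 2.3716.

Step 5 — scale by n: T² = 4 · 2.3716 = 9.4865.

T² ≈ 9.4865


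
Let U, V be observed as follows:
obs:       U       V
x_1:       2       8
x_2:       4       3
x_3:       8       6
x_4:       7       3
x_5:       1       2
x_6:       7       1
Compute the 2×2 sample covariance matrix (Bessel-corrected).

Step 1 — column means:
  mean(U) = (2 + 4 + 8 + 7 + 1 + 7) / 6 = 29/6 = 4.8333
  mean(V) = (8 + 3 + 6 + 3 + 2 + 1) / 6 = 23/6 = 3.8333

Step 2 — sample covariance S[i,j] = (1/(n-1)) · Σ_k (x_{k,i} - mean_i) · (x_{k,j} - mean_j), with n-1 = 5.
  S[U,U] = ((-2.8333)·(-2.8333) + (-0.8333)·(-0.8333) + (3.1667)·(3.1667) + (2.1667)·(2.1667) + (-3.8333)·(-3.8333) + (2.1667)·(2.1667)) / 5 = 42.8333/5 = 8.5667
  S[U,V] = ((-2.8333)·(4.1667) + (-0.8333)·(-0.8333) + (3.1667)·(2.1667) + (2.1667)·(-0.8333) + (-3.8333)·(-1.8333) + (2.1667)·(-2.8333)) / 5 = -5.1667/5 = -1.0333
  S[V,V] = ((4.1667)·(4.1667) + (-0.8333)·(-0.8333) + (2.1667)·(2.1667) + (-0.8333)·(-0.8333) + (-1.8333)·(-1.8333) + (-2.8333)·(-2.8333)) / 5 = 34.8333/5 = 6.9667

S is symmetric (S[j,i] = S[i,j]). Assembling:

S = [[8.5667, -1.0333],
 [-1.0333, 6.9667]]


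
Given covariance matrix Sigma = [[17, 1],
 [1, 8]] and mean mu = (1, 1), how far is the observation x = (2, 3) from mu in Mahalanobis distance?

Step 1 — centre the observation: (x - mu) = (1, 2).

Step 2 — invert Sigma. det(Sigma) = 17·8 - (1)² = 135.
  Sigma^{-1} = (1/det) · [[d, -b], [-b, a]] = [[0.0593, -0.0074],
 [-0.0074, 0.1259]].

Step 3 — form the quadratic (x - mu)^T · Sigma^{-1} · (x - mu):
  Sigma^{-1} · (x - mu) = (0.0444, 0.2444).
  (x - mu)^T · [Sigma^{-1} · (x - mu)] = (1)·(0.0444) + (2)·(0.2444) = 0.5333.

Step 4 — take square root: d = √(0.5333) ≈ 0.7303.

d(x, mu) = √(0.5333) ≈ 0.7303


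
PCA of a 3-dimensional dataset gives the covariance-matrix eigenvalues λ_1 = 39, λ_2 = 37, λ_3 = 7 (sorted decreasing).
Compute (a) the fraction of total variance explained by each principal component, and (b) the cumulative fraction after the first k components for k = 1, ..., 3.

Step 1 — total variance = trace(Sigma) = Σ λ_i = 39 + 37 + 7 = 83.

Step 2 — fraction explained by component i = λ_i / Σ λ:
  PC1: 39/83 = 0.4699
  PC2: 37/83 = 0.4458
  PC3: 7/83 = 0.0843

Step 3 — cumulative fraction after k components = (λ_1 + ... + λ_k) / Σ λ:
  k = 1: 39/83 = 0.4699
  k = 2: (39 + 37)/83 = 76/83 = 0.9157
  k = 3: (39 + 37 + 7)/83 = 83/83 = 1

Summary (fraction, with percent):

explained: PC1 0.4699 (46.99%), PC2 0.4458 (44.58%), PC3 0.0843 (8.43%);  cumulative: 0.4699, 0.9157, 1


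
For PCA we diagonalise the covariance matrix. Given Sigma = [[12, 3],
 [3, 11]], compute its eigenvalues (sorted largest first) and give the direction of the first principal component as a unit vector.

Step 1 — characteristic polynomial of 2×2 Sigma:
  det(Sigma - λI) = λ² - trace · λ + det = 0.
  trace = 12 + 11 = 23, det = 12·11 - (3)² = 123.
Step 2 — discriminant:
  Δ = trace² - 4·det = 529 - 492 = 37.
Step 3 — eigenvalues:
  λ = (trace ± √Δ)/2 = (23 ± 6.0828)/2,
  λ_1 = 14.5414,  λ_2 = 8.4586.

Step 4 — unit eigenvector for λ_1: solve (Sigma - λ_1 I)v = 0. First row:
  (12 - 14.5414)·v_x + (3)·v_y = 0, i.e. (-2.5414)·v_x + (3)·v_y = 0,
  so v ∝ (b, λ_1 - a) = (3, 2.5414) = u.
  ||u|| = √((3)² + (2.5414)²) = √(15.4586) ≈ 3.9317,
  v_1 = u/||u|| ≈ (0.763, 0.6464) (||v_1|| = 1).

λ_1 = 14.5414,  λ_2 = 8.4586;  v_1 ≈ (0.763, 0.6464)


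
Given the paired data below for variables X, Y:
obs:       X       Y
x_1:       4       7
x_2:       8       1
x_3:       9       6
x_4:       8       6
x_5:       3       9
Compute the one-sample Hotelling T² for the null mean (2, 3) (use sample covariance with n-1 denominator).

Step 1 — sample mean vector:
  mean(X) = (4 + 8 + 9 + 8 + 3) / 5 = 32/5 = 6.4
  mean(Y) = (7 + 1 + 6 + 6 + 9) / 5 = 29/5 = 5.8
  x̄ = (6.4, 5.8),  deviation x̄ - mu_0 = (6.4, 5.8) - (2, 3) = (4.4, 2.8).

Step 2 — sample covariance matrix, S[i,j] = (1/(n-1)) · Σ_k (x_{k,i} - mean_i) · (x_{k,j} - mean_j), divisor n-1 = 4:
  S[X,X] = ((-2.4)·(-2.4) + (1.6)·(1.6) + (2.6)·(2.6) + (1.6)·(1.6) + (-3.4)·(-3.4)) / 4 = 29.2/4 = 7.3
  S[X,Y] = ((-2.4)·(1.2) + (1.6)·(-4.8) + (2.6)·(0.2) + (1.6)·(0.2) + (-3.4)·(3.2)) / 4 = -20.6/4 = -5.15
  S[Y,Y] = ((1.2)·(1.2) + (-4.8)·(-4.8) + (0.2)·(0.2) + (0.2)·(0.2) + (3.2)·(3.2)) / 4 = 34.8/4 = 8.7
  S = [[7.3, -5.15],
 [-5.15, 8.7]].

Step 3 — invert S. det(S) = 7.3·8.7 - (-5.15)² = 36.9875.
  S^{-1} = (1/det) · [[d, -b], [-b, a]] = [[0.2352, 0.1392],
 [0.1392, 0.1974]].

Step 4 — quadratic form (x̄ - mu_0)^T · S^{-1} · (x̄ - mu_0):
  S^{-1} · (x̄ - mu_0) = (1.4248, 1.1653),
  (x̄ - mu_0)^T · [...] = (4.4)·(1.4248) + (2.8)·(1.1653) = 9.5319.

Step 5 — scale by n: T² = 5 · 9.5319 = 47.6593.

T² ≈ 47.6593
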